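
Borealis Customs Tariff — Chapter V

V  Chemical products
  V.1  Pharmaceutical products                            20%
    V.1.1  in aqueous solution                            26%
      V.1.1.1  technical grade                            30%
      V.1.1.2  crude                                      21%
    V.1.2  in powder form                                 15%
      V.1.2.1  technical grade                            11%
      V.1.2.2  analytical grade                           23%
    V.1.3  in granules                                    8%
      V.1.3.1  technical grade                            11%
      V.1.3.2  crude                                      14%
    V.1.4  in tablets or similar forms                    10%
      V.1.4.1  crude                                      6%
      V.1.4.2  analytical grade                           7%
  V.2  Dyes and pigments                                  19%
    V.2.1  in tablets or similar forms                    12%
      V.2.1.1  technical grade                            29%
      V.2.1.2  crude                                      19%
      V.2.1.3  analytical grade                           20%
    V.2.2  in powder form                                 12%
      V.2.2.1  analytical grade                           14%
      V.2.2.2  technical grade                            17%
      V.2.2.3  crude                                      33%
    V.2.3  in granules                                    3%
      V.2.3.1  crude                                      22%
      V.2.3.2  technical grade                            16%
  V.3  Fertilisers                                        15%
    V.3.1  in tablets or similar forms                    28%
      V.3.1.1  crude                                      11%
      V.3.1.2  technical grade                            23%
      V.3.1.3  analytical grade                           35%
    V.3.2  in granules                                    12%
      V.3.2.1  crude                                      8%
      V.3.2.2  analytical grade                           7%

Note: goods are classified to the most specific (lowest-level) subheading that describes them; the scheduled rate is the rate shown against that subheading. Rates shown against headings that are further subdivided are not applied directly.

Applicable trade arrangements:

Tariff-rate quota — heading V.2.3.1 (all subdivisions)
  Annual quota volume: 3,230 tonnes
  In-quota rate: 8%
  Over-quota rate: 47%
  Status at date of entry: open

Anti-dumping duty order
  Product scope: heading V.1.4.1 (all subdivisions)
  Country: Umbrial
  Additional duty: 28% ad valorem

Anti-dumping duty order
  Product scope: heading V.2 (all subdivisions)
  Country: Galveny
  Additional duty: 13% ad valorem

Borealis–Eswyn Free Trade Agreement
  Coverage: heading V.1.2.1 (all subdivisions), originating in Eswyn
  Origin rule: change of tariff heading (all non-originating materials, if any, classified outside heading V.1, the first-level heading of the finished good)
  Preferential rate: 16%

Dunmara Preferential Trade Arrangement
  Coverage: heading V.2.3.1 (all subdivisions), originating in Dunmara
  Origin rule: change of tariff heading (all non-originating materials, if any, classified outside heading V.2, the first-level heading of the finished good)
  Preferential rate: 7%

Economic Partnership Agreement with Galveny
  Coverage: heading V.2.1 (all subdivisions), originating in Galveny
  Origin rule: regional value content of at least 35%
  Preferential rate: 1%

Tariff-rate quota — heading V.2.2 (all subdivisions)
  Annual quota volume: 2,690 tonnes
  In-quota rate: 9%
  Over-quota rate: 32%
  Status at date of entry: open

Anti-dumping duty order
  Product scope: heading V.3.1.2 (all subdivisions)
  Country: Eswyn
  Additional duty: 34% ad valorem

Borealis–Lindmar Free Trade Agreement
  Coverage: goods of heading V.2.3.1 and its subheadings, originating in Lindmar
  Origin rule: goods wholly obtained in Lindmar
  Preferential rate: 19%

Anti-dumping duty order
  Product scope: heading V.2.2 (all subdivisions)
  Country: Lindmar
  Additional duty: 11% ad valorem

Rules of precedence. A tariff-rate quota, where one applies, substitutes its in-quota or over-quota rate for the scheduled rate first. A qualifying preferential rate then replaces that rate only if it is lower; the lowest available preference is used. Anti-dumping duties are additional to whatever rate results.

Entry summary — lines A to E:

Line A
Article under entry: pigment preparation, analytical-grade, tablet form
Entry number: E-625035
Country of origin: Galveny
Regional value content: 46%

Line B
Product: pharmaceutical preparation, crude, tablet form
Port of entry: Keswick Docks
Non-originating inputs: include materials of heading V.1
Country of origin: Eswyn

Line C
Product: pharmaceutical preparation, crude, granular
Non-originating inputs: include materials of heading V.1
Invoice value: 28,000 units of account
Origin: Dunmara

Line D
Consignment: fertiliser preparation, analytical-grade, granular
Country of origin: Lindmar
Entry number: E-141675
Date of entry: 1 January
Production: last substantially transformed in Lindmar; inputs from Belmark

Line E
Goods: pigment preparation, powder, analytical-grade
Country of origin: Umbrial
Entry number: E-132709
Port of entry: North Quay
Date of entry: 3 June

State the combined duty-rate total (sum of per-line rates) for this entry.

50%

Line A: pigment → V.2; tablet form → V.2.1; analytical-grade → V.2.1.3. Scheduled 20%. Galveny agreement on V.2.1: RVC ≥ 35% → 1% available; preferential 1%; anti-dumping (Galveny, V.2): +13%; total 1% + 13% = 14%. → 14%.
Line B: pharmaceutical → V.1; tablet form → V.1.4; crude → V.1.4.1. Scheduled 6%. Eswyn agreement on V.1.2.1: V.1.4.1 not covered. → 6%.
Line C: pharmaceutical → V.1; granular → V.1.3; crude → V.1.3.2. Scheduled 14%. Dunmara agreement on V.2.3.1: V.1.3.2 not covered. → 14%.
Line D: fertiliser → V.3; granular → V.3.2; analytical-grade → V.3.2.2. Scheduled 7%. Lindmar agreement on V.2.3.1: V.3.2.2 not covered. → 7%.
Line E: pigment → V.2; powder → V.2.2; analytical-grade → V.2.2.1. Scheduled 14%. quota on V.2.2 open → in-quota 9%. → 9%.
Sum: 14% + 6% + 14% + 7% + 9% = 50%.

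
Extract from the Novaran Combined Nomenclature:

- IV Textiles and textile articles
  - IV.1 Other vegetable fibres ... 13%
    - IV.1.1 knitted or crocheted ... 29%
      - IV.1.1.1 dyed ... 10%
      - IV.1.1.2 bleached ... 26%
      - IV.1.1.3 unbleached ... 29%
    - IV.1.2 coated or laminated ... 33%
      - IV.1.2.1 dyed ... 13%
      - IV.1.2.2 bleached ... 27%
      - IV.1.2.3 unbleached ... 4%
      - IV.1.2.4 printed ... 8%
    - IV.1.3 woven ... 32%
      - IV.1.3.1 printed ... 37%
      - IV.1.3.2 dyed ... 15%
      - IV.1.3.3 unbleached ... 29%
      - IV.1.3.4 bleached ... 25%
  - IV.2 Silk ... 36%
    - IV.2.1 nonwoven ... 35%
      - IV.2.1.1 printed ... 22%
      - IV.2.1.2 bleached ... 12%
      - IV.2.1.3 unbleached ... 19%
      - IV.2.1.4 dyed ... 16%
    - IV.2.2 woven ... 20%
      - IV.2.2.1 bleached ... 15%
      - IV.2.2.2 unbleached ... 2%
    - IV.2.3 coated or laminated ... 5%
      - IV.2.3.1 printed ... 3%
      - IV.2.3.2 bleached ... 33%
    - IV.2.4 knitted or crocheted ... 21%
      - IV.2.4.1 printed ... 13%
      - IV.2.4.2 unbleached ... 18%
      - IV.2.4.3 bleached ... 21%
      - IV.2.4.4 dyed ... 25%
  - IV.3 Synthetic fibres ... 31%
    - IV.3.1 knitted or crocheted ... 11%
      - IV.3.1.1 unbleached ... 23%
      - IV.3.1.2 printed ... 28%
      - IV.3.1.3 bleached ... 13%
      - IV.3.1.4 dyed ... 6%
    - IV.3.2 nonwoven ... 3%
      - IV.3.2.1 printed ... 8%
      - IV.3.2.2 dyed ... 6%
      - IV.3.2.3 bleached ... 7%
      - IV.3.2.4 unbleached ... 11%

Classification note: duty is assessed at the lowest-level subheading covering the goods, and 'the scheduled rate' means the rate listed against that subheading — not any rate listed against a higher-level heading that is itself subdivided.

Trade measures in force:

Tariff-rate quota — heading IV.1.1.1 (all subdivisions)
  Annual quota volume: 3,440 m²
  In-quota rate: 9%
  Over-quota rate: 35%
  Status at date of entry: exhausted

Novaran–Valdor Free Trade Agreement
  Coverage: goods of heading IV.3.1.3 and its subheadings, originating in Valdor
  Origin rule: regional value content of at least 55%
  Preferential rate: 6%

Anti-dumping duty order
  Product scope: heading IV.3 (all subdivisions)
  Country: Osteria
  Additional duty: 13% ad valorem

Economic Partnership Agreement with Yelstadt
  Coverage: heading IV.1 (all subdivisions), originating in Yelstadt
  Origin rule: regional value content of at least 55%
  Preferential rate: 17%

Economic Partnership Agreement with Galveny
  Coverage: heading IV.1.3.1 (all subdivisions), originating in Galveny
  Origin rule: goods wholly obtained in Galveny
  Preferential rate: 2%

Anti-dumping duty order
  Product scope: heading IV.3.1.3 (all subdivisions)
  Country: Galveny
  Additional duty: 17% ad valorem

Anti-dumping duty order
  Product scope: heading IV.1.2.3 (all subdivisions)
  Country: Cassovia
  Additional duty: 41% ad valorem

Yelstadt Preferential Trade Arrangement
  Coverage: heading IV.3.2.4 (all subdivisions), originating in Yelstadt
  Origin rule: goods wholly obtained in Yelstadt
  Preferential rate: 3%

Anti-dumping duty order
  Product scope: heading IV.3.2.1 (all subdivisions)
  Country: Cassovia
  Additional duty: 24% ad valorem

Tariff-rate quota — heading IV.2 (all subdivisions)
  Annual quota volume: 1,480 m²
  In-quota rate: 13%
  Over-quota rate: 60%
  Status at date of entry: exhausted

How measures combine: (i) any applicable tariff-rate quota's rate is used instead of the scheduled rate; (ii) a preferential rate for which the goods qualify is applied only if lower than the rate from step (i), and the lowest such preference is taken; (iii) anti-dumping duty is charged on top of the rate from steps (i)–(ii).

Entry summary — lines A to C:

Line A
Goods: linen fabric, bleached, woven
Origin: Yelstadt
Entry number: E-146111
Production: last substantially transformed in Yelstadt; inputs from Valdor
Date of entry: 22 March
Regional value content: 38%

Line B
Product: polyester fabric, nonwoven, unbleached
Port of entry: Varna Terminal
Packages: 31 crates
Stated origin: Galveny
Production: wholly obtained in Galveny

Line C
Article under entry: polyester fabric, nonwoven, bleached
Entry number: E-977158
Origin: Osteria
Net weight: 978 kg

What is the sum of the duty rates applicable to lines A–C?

Line A: linen → IV.1; woven → IV.1.3; bleached → IV.1.3.4. Scheduled 25%. Yelstadt agreement on IV.1: RVC < 55%; Yelstadt agreement on IV.3.2.4: IV.1.3.4 not covered. → 25%.
Line B: polyester → IV.3; nonwoven → IV.3.2; unbleached → IV.3.2.4. Scheduled 11%. Galveny agreement on IV.1.3.1: IV.3.2.4 not covered. → 11%.
Line C: polyester → IV.3; nonwoven → IV.3.2; bleached → IV.3.2.3. Scheduled 7%. anti-dumping (Osteria, IV.3): +13%; total 7% + 13% = 20%. → 20%.
Sum: 25% + 11% + 20% = 56%.

56%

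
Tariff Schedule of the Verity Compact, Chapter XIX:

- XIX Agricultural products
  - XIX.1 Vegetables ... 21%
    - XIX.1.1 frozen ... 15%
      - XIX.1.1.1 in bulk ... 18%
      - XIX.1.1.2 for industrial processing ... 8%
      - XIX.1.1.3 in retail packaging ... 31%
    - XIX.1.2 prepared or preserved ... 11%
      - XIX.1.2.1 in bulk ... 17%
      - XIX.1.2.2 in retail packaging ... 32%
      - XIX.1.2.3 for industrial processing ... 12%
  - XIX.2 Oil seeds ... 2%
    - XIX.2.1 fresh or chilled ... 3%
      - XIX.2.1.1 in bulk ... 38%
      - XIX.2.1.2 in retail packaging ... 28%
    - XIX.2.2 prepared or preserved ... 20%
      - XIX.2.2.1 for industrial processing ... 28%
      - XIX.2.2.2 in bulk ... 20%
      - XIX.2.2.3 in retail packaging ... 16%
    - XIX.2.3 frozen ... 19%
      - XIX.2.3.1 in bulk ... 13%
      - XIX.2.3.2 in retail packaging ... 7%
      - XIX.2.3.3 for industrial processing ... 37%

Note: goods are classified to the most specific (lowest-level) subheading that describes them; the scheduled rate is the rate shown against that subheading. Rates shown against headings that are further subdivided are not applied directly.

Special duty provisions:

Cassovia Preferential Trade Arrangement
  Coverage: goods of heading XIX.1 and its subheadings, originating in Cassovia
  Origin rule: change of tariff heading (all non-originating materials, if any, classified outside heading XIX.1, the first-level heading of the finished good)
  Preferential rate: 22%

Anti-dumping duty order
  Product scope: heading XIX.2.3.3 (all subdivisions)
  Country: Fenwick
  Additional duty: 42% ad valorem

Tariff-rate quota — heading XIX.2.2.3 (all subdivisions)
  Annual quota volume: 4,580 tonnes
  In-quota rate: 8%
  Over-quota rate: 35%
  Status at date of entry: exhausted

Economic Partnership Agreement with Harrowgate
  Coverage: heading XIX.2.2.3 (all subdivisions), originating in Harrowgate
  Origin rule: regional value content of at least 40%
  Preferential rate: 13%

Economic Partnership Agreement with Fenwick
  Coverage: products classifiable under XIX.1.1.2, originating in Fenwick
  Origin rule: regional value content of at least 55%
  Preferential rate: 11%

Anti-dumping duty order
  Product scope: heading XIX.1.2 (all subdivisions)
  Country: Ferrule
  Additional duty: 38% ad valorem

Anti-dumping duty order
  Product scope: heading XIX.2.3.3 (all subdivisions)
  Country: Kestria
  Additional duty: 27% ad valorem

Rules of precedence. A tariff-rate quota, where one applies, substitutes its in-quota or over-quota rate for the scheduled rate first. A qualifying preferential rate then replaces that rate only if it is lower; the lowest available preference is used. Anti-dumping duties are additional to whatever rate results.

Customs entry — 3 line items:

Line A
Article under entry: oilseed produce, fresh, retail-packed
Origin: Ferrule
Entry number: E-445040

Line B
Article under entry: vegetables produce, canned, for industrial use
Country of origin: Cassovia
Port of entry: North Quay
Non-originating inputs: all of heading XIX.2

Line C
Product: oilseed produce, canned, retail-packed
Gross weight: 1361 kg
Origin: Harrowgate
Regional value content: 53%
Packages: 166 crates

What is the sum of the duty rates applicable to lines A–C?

Line A: oilseed → XIX.2; fresh → XIX.2.1; retail-packed → XIX.2.1.2. Scheduled 28%. No special measure applies. → 28%.
Line B: vegetables → XIX.1; canned → XIX.1.2; for industrial use → XIX.1.2.3. Scheduled 12%. Cassovia agreement on XIX.1: CTH met → 22% available; preference 22% not lower than 12% → no reduction. → 12%.
Line C: oilseed → XIX.2; canned → XIX.2.2; retail-packed → XIX.2.2.3. Scheduled 16%. quota on XIX.2.2.3 exhausted → over-quota 35%; Harrowgate agreement on XIX.2.2.3: RVC ≥ 40% → 13% available; preferential 13%. → 13%.
Sum: 28% + 12% + 13% = 53%.

53%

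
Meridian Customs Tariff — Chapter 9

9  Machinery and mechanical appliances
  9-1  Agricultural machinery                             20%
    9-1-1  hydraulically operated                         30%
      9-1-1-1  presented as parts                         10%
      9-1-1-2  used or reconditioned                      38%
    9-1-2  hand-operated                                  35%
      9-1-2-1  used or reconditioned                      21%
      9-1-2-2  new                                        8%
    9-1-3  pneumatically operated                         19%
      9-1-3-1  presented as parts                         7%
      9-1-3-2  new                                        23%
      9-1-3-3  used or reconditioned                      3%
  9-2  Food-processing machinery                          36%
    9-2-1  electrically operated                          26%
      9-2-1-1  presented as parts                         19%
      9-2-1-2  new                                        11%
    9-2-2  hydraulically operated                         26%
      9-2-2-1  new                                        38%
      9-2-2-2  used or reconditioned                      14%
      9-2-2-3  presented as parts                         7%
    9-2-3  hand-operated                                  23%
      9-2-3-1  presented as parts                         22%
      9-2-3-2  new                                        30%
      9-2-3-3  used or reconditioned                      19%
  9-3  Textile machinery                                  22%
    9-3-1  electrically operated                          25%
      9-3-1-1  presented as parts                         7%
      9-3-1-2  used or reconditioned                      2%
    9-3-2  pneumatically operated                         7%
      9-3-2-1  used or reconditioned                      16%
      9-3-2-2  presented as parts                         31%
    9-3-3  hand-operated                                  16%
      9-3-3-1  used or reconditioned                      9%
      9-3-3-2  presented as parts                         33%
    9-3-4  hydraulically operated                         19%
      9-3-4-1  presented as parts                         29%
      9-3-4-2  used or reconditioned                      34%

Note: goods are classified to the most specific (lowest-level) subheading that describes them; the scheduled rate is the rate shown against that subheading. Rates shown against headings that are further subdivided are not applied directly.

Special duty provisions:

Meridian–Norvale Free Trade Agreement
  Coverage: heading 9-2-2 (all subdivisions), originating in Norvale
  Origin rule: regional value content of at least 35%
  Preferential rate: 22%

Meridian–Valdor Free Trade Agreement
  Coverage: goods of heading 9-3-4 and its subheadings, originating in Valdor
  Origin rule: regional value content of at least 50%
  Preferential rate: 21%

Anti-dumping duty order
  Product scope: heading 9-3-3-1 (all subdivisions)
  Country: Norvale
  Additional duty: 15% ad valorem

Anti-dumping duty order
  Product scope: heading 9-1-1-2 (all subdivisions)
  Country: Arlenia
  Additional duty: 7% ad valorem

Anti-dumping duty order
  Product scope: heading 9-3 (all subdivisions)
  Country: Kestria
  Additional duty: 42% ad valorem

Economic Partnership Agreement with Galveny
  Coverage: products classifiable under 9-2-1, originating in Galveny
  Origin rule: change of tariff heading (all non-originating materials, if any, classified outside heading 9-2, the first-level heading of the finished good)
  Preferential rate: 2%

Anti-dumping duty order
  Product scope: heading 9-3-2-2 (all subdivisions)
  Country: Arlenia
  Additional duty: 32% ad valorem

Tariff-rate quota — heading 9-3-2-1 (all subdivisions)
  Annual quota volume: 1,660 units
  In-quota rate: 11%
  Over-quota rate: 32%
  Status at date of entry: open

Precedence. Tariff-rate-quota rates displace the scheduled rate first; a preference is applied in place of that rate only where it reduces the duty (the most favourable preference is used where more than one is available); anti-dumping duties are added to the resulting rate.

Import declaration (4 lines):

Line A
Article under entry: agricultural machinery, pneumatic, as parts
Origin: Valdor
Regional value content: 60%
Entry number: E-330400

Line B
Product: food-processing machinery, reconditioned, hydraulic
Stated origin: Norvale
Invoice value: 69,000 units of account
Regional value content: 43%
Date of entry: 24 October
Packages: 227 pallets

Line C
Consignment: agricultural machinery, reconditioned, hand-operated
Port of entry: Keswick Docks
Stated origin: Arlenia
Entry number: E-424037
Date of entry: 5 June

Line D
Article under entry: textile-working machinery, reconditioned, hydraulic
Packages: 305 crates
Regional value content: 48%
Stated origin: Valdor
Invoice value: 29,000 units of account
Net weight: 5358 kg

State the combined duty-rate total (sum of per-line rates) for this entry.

76%

Line A: agricultural → 9-1; pneumatic → 9-1-3; as parts → 9-1-3-1. Scheduled 7%. Valdor agreement on 9-3-4: 9-1-3-1 not covered. → 7%.
Line B: food-processing → 9-2; hydraulic → 9-2-2; reconditioned → 9-2-2-2. Scheduled 14%. Norvale agreement on 9-2-2: RVC ≥ 35% → 22% available; preference 22% not lower than 14% → no reduction. → 14%.
Line C: agricultural → 9-1; hand-operated → 9-1-2; reconditioned → 9-1-2-1. Scheduled 21%. No special measure applies. → 21%.
Line D: textile-working → 9-3; hydraulic → 9-3-4; reconditioned → 9-3-4-2. Scheduled 34%. Valdor agreement on 9-3-4: RVC < 50%. → 34%.
Sum: 7% + 14% + 21% + 34% = 76%.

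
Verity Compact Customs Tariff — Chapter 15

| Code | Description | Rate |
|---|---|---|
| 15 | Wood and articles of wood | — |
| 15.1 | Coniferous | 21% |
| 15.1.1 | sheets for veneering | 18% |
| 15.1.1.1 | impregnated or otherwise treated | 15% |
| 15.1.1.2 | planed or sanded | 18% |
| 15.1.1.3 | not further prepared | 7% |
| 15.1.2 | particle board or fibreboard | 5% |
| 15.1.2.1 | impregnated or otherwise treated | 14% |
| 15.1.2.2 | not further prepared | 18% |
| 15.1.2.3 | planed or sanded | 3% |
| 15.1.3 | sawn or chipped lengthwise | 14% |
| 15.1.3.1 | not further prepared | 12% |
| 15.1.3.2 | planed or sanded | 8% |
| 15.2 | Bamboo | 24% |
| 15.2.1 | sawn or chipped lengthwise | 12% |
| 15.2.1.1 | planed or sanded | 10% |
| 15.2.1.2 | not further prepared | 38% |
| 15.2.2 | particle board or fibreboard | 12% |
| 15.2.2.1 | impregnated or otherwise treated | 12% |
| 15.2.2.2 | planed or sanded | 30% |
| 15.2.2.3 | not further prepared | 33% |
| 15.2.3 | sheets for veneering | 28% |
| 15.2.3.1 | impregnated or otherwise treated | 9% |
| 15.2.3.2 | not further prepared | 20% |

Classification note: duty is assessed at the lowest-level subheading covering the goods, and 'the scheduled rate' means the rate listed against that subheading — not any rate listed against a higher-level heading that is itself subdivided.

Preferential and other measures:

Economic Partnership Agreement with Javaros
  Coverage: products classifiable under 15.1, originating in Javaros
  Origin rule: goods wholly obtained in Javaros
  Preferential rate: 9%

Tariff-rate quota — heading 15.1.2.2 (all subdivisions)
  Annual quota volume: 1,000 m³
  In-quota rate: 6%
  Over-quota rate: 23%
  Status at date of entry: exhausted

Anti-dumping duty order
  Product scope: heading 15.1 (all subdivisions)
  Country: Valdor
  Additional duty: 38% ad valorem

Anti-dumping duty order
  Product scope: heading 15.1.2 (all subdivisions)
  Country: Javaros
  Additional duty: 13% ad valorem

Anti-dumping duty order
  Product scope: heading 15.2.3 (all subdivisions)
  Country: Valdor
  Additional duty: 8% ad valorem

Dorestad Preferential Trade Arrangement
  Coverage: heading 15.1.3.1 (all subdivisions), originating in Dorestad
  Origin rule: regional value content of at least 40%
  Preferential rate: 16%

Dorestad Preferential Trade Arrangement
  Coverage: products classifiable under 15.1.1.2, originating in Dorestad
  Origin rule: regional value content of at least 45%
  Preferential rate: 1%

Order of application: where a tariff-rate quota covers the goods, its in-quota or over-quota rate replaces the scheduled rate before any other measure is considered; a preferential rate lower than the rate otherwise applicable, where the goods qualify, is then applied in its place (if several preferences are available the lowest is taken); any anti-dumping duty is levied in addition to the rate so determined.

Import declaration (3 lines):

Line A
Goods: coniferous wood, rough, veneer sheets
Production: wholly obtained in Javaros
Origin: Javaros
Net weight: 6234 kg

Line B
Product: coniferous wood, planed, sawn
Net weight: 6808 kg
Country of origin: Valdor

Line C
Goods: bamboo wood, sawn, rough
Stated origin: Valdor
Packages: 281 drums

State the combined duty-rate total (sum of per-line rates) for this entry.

Line A: coniferous → 15.1; veneer sheets → 15.1.1; rough → 15.1.1.3. Scheduled 7%. Javaros agreement on 15.1: wholly obtained → 9% available; preference 9% not lower than 7% → no reduction. → 7%.
Line B: coniferous → 15.1; sawn → 15.1.3; planed → 15.1.3.2. Scheduled 8%. anti-dumping (Valdor, 15.1): +38%; total 8% + 38% = 46%. → 46%.
Line C: bamboo → 15.2; sawn → 15.2.1; rough → 15.2.1.2. Scheduled 38%. No special measure applies. → 38%.
Sum: 7% + 46% + 38% = 91%.

91%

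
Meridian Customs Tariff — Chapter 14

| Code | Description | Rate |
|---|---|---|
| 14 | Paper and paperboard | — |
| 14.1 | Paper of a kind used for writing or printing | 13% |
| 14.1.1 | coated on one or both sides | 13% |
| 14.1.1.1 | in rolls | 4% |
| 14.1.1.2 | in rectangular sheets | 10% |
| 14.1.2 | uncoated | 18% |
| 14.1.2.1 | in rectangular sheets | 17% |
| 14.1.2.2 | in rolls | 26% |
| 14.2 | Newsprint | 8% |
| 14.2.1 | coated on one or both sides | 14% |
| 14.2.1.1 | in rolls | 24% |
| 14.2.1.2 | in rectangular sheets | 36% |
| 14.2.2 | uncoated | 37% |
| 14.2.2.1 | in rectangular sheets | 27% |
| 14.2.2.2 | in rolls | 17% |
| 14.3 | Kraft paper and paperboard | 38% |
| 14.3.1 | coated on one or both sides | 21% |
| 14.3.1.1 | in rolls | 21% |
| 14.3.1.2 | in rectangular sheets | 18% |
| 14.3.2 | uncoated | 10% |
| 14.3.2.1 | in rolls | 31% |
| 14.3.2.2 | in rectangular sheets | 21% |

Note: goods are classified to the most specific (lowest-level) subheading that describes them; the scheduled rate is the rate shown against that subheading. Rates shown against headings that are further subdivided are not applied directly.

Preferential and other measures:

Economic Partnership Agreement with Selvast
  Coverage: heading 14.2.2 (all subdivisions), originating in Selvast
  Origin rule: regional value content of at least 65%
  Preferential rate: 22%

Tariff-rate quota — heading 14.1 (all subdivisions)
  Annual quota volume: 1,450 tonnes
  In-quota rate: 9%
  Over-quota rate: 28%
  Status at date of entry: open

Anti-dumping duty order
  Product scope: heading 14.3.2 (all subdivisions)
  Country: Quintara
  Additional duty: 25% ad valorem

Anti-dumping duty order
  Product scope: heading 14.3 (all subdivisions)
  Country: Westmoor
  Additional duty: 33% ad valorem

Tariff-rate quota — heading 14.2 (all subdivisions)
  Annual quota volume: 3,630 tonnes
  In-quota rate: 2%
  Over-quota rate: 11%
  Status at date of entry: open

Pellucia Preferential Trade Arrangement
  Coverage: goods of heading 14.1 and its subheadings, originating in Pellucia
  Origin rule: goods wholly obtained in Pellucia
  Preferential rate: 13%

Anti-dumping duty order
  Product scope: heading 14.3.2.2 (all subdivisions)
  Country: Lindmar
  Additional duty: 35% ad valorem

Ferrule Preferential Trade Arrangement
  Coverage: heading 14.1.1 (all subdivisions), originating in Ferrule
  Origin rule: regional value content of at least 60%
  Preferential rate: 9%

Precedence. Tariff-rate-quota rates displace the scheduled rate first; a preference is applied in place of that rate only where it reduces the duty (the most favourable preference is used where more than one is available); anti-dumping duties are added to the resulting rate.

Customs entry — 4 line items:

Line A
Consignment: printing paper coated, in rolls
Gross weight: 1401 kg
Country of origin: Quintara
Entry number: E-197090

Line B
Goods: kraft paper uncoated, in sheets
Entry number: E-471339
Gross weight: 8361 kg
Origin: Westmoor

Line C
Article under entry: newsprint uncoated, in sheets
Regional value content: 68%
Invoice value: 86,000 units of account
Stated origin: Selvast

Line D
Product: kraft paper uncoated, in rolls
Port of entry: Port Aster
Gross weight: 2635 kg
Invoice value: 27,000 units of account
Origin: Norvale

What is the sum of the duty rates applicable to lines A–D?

96%

Line A: printing paper → 14.1; coated → 14.1.1; in rolls → 14.1.1.1. Scheduled 4%. quota on 14.1 open → in-quota 9%. → 9%.
Line B: kraft paper → 14.3; uncoated → 14.3.2; in sheets → 14.3.2.2. Scheduled 21%. anti-dumping (Westmoor, 14.3): +33%; total 21% + 33% = 54%. → 54%.
Line C: newsprint → 14.2; uncoated → 14.2.2; in sheets → 14.2.2.1. Scheduled 27%. quota on 14.2 open → in-quota 2%; Selvast agreement on 14.2.2: RVC ≥ 65% → 22% available; preference 22% not lower than 2% → no reduction. → 2%.
Line D: kraft paper → 14.3; uncoated → 14.3.2; in rolls → 14.3.2.1. Scheduled 31%. No special measure applies. → 31%.
Sum: 9% + 54% + 2% + 31% = 96%.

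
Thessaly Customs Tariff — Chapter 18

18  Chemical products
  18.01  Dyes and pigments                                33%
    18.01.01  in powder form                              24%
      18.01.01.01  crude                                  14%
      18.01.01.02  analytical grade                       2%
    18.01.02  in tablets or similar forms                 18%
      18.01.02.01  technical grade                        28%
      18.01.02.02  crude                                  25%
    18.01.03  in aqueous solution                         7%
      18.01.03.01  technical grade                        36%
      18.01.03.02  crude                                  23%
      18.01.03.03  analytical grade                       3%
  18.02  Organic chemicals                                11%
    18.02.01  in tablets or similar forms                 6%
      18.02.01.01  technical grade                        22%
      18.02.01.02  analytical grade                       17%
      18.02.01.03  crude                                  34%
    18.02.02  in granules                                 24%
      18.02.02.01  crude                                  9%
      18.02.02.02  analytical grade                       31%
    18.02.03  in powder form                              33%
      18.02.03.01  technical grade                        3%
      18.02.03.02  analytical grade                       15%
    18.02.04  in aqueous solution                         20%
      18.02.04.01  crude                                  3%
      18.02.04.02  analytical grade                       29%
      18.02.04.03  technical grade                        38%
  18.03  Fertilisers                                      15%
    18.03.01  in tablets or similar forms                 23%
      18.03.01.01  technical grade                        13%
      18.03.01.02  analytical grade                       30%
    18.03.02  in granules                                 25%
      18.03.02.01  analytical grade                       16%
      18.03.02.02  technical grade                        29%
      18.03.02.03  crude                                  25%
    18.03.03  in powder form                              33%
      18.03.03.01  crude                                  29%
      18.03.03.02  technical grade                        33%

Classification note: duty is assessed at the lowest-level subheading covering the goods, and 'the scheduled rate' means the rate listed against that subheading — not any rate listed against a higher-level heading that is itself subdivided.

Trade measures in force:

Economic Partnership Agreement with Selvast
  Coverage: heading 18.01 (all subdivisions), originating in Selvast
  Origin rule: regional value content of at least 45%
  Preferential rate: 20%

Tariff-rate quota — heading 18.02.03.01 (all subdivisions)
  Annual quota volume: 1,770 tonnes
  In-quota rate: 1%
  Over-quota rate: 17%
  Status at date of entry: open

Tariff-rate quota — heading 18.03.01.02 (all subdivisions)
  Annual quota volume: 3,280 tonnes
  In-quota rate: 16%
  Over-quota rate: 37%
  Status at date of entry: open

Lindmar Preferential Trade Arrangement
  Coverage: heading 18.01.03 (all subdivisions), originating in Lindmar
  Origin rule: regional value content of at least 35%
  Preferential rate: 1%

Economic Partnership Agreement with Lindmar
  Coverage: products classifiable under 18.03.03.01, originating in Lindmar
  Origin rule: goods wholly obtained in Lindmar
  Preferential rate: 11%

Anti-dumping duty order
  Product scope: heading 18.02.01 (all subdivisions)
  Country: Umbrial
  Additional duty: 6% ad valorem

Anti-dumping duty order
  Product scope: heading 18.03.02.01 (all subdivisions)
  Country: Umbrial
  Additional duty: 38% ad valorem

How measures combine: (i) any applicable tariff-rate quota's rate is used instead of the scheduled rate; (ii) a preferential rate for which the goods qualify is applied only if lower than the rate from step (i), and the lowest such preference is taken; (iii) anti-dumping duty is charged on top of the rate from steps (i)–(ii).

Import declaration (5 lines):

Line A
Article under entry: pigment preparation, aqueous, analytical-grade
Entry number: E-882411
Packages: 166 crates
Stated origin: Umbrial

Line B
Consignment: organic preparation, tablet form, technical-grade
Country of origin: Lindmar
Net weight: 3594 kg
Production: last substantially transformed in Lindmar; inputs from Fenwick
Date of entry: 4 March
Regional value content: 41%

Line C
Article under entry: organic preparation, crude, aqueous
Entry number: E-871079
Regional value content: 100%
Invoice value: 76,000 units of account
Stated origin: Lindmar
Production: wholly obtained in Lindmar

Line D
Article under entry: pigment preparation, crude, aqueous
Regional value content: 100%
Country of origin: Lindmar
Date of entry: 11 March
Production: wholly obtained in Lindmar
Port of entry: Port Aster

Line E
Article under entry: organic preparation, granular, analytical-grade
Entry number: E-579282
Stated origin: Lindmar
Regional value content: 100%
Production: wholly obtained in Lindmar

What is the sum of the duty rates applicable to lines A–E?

60%

Line A: pigment → 18.01; aqueous → 18.01.03; analytical-grade → 18.01.03.03. Scheduled 3%. No special measure applies. → 3%.
Line B: organic → 18.02; tablet form → 18.02.01; technical-grade → 18.02.01.01. Scheduled 22%. Lindmar agreement on 18.01.03: 18.02.01.01 not covered; Lindmar agreement on 18.03.03.01: 18.02.01.01 not covered. → 22%.
Line C: organic → 18.02; aqueous → 18.02.04; crude → 18.02.04.01. Scheduled 3%. Lindmar agreement on 18.01.03: 18.02.04.01 not covered; Lindmar agreement on 18.03.03.01: 18.02.04.01 not covered. → 3%.
Line D: pigment → 18.01; aqueous → 18.01.03; crude → 18.01.03.02. Scheduled 23%. Lindmar agreement on 18.01.03: RVC ≥ 35% → 1% available; Lindmar agreement on 18.03.03.01: 18.01.03.02 not covered; preferential 1%. → 1%.
Line E: organic → 18.02; granular → 18.02.02; analytical-grade → 18.02.02.02. Scheduled 31%. Lindmar agreement on 18.01.03: 18.02.02.02 not covered; Lindmar agreement on 18.03.03.01: 18.02.02.02 not covered. → 31%.
Sum: 3% + 22% + 3% + 1% + 31% = 60%.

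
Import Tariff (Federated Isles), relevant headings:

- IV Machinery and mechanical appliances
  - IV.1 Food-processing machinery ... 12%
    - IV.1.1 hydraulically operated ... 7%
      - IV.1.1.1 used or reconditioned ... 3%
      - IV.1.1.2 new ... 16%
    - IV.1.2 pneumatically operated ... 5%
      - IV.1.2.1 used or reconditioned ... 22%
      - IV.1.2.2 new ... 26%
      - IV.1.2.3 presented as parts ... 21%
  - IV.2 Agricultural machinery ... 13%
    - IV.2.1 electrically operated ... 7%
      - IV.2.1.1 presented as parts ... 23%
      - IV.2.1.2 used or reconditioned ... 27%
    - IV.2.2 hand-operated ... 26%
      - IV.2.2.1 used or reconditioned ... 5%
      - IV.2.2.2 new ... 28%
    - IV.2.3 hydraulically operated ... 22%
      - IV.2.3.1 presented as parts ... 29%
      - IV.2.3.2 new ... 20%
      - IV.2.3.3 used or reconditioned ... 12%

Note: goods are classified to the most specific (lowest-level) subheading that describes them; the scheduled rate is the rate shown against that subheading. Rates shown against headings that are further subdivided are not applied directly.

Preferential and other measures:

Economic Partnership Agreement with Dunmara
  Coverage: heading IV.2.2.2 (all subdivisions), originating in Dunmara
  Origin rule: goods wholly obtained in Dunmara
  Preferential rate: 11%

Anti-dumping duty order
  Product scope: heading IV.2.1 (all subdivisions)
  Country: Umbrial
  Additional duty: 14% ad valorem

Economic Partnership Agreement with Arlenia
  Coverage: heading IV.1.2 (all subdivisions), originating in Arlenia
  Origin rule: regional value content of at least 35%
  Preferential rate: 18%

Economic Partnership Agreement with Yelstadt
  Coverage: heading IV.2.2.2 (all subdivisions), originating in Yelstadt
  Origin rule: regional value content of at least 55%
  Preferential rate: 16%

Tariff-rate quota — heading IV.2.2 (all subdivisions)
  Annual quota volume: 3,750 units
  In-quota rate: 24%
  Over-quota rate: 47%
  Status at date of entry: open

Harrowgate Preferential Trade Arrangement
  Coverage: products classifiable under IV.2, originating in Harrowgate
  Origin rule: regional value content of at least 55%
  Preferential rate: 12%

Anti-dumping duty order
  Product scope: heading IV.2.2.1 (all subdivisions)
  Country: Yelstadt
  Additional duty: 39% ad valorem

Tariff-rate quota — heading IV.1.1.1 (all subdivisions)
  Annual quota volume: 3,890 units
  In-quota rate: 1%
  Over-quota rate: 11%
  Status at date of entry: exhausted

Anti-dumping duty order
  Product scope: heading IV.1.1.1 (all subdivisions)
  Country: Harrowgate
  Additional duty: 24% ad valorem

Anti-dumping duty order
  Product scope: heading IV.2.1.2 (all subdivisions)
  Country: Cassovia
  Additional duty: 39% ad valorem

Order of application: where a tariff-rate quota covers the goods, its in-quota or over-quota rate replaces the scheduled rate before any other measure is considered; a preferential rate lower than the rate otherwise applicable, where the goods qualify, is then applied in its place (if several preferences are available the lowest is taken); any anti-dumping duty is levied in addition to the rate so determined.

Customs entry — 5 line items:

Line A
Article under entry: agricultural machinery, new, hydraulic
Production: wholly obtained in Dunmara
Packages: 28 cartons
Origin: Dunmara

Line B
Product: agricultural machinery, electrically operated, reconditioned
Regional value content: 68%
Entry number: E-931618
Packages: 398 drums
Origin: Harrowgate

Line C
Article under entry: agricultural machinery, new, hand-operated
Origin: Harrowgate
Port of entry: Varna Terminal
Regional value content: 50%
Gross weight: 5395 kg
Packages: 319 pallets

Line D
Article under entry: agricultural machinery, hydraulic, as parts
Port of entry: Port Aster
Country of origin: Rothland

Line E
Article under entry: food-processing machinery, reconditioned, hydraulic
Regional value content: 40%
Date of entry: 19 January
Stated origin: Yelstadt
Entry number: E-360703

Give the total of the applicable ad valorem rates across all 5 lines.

Line A: agricultural → IV.2; hydraulic → IV.2.3; new → IV.2.3.2. Scheduled 20%. Dunmara agreement on IV.2.2.2: IV.2.3.2 not covered. → 20%.
Line B: agricultural → IV.2; electrically operated → IV.2.1; reconditioned → IV.2.1.2. Scheduled 27%. Harrowgate agreement on IV.2: RVC ≥ 55% → 12% available; preferential 12%. → 12%.
Line C: agricultural → IV.2; hand-operated → IV.2.2; new → IV.2.2.2. Scheduled 28%. quota on IV.2.2 open → in-quota 24%; Harrowgate agreement on IV.2: RVC < 55%. → 24%.
Line D: agricultural → IV.2; hydraulic → IV.2.3; as parts → IV.2.3.1. Scheduled 29%. No special measure applies. → 29%.
Line E: food-processing → IV.1; hydraulic → IV.1.1; reconditioned → IV.1.1.1. Scheduled 3%. quota on IV.1.1.1 exhausted → over-quota 11%; Yelstadt agreement on IV.2.2.2: IV.1.1.1 not covered. → 11%.
Sum: 20% + 12% + 24% + 29% + 11% = 96%.

96%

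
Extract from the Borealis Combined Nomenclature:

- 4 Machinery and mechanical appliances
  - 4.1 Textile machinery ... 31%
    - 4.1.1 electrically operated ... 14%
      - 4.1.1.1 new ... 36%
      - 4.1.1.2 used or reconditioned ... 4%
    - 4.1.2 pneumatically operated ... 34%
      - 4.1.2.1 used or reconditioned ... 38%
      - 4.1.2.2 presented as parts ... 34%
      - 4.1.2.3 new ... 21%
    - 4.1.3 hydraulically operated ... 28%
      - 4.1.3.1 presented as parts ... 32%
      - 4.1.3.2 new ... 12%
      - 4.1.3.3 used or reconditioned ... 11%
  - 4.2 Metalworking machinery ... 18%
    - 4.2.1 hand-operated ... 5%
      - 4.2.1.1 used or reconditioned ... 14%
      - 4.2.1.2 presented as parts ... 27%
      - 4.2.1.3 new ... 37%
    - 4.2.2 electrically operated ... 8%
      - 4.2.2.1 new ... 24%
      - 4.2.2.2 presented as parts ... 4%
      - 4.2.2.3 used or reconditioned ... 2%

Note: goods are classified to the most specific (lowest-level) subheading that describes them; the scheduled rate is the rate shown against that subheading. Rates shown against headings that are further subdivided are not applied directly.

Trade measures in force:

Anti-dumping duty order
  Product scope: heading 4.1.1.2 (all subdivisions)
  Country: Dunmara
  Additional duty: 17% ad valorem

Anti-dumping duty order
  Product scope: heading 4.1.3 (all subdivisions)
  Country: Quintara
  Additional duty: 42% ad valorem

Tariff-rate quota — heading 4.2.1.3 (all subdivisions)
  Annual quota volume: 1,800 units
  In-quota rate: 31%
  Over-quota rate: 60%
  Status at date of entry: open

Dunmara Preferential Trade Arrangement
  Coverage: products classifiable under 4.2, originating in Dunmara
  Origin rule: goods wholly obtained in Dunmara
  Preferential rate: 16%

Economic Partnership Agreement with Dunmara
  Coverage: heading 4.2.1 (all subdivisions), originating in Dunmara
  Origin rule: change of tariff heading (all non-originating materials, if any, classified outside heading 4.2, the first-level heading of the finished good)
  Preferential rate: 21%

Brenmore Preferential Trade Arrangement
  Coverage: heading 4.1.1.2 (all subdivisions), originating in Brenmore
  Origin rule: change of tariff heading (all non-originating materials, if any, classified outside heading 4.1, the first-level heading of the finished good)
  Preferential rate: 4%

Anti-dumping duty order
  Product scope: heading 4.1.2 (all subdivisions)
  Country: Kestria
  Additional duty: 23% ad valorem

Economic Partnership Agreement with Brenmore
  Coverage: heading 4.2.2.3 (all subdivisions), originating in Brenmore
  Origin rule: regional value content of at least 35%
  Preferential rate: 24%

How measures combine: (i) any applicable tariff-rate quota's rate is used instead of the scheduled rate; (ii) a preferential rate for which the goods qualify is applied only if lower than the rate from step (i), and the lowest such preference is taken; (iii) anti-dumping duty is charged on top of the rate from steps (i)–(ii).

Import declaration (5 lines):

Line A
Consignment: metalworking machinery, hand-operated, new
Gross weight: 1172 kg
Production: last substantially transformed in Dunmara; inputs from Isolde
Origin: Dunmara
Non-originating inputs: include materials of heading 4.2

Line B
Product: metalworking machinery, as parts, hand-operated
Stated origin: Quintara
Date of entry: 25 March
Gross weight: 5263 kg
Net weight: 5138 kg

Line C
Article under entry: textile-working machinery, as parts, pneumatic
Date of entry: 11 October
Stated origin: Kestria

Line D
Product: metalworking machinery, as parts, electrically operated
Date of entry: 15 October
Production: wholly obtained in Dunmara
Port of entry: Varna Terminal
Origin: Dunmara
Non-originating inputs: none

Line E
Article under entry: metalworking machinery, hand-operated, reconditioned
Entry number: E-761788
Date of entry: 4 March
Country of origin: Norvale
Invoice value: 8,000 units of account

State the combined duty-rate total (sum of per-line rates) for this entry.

133%

Line A: metalworking → 4.2; hand-operated → 4.2.1; new → 4.2.1.3. Scheduled 37%. quota on 4.2.1.3 open → in-quota 31%; Dunmara agreement on 4.2: not wholly obtained; Dunmara agreement on 4.2.1: CTH not met. → 31%.
Line B: metalworking → 4.2; hand-operated → 4.2.1; as parts → 4.2.1.2. Scheduled 27%. No special measure applies. → 27%.
Line C: textile-working → 4.1; pneumatic → 4.1.2; as parts → 4.1.2.2. Scheduled 34%. anti-dumping (Kestria, 4.1.2): +23%; total 34% + 23% = 57%. → 57%.
Line D: metalworking → 4.2; electrically operated → 4.2.2; as parts → 4.2.2.2. Scheduled 4%. Dunmara agreement on 4.2: wholly obtained → 16% available; Dunmara agreement on 4.2.1: 4.2.2.2 not covered; preference 16% not lower than 4% → no reduction. → 4%.
Line E: metalworking → 4.2; hand-operated → 4.2.1; reconditioned → 4.2.1.1. Scheduled 14%. No special measure applies. → 14%.
Sum: 31% + 27% + 57% + 4% + 14% = 133%.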